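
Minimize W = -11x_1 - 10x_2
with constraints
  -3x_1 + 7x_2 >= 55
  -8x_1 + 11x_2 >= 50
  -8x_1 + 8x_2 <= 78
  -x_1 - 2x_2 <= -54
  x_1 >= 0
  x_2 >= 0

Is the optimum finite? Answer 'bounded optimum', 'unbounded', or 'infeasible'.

unbounded

From the feasible point (494/27, 482/27), moving in the direction (8, 8) keeps every constraint satisfied while W decreases without bound.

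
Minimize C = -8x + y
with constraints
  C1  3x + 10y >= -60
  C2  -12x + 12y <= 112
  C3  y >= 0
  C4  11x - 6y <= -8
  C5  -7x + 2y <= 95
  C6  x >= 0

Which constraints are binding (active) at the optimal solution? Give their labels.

Corner points and C = -8x + y:
  (48/5, 284/15) → C = -868/15
  (0, 28/3) → C = 28/3
  (0, 4/3) → C = 4/3

The minimum is at (48/5, 284/15). Substituting into each constraint, equality holds for C2 and C4; the remaining constraints have slack.

C2 and C4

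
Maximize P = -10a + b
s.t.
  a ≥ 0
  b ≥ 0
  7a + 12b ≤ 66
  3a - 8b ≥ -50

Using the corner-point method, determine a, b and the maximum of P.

a = 0, b = 11/2, maximum P = 11/2

Feasible corners and P = -10a + b:
  (0, 0) → P = 0
  (0, 11/2) → P = 11/2
  (66/7, 0) → P = -660/7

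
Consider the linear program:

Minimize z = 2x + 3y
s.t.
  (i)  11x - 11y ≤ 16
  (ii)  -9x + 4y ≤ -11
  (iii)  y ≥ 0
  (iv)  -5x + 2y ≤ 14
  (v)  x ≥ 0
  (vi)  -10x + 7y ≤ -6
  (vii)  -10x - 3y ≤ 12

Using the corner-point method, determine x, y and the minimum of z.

Feasible corners and z = 2x + 3y:
  (16/11, 0) → z = 32/11
  (11/9, 0) → z = 22/9
  (53/23, 56/23) → z = 274/23
The feasible region is unbounded (it extends along (7, 10), (1, 1)), but z strictly increases along every unbounded feasible direction, so there is no improving ray and the minimum is attained at a vertex.

x = 11/9, y = 0, minimum z = 22/9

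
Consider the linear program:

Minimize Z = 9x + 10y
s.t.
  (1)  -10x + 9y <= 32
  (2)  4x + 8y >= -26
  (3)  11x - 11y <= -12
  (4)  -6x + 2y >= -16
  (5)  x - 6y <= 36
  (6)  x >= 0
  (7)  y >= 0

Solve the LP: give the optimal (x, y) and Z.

Extreme points and Z = 9x + 10y:
  (104/17, 176/17) → Z = 2696/17
  (0, 32/9) → Z = 320/9
  (50/11, 62/11) → Z = 1070/11
  (0, 12/11) → Z = 120/11

x = 0, y = 12/11, minimum Z = 120/11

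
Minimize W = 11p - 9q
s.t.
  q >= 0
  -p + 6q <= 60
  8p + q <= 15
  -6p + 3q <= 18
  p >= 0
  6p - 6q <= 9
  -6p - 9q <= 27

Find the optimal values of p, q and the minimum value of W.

p = 9/10, q = 39/5, minimum W = -603/10

Extreme points and W = 11p - 9q:
  (0, 0) → W = 0
  (3/2, 0) → W = 33/2
  (9/10, 39/5) → W = -603/10
  (11/6, 1/3) → W = 103/6
  (0, 6) → W = -54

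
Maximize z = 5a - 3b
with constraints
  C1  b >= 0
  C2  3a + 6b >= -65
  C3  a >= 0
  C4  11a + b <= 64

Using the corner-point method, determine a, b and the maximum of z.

At the optimal vertex, b = 0 and 11a + b = 64.
Solving simultaneously gives a = 64/11, b = 0.

a = 64/11, b = 0, maximum z = 320/11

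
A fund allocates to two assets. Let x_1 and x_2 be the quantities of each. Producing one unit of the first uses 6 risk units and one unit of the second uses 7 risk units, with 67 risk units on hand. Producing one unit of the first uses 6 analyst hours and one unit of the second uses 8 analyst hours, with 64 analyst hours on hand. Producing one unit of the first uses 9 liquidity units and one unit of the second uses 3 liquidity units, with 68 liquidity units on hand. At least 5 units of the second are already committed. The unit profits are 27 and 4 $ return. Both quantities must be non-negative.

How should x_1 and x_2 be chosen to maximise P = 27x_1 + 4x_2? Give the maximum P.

x_1 = 4, x_2 = 5, maximum P = 128

Corner points and P = 27x_1 + 4x_2:
  (0, 8) → P = 32
  (0, 5) → P = 20
  (4, 5) → P = 128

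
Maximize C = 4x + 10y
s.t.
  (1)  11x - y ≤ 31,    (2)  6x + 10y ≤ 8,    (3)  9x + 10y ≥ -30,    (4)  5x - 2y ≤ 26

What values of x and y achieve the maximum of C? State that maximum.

x = -38/3, y = 42/5, maximum C = 100/3

Extreme points and C = 4x + 10y:
  (159/58, -49/58) → C = 73/29
  (40/17, -87/17) → C = -710/17
  (-38/3, 42/5) → C = 100/3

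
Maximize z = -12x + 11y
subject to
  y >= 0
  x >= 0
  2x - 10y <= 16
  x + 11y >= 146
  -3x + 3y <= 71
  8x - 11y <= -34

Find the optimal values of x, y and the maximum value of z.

Vertices and z = -12x + 11y:
  (0, 146/11) → z = 146
  (0, 71/3) → z = 781/3
  (112/9, 1202/99) → z = -142/9
The feasible region is unbounded (it extends along (1, 1), (11, 8)), but z strictly decreases along every unbounded feasible direction, so there is no improving ray and the maximum is attained at a vertex.

x = 0, y = 71/3, maximum z = 781/3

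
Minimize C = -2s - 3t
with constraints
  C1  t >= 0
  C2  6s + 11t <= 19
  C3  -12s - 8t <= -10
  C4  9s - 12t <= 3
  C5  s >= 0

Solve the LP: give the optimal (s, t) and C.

The optimum lies where 6s + 11t = 19 and 9s - 12t = 3.
Solving simultaneously gives s = 29/19, t = 17/19.

s = 29/19, t = 17/19, minimum C = -109/19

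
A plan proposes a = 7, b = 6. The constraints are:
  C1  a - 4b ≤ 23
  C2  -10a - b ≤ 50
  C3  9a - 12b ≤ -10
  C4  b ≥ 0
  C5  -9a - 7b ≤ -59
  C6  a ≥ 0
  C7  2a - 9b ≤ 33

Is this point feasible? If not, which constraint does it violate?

Constraint C3: 9a - 12b = -9, which is not ≤ -10. All other constraints are satisfied.

not feasible — violates C3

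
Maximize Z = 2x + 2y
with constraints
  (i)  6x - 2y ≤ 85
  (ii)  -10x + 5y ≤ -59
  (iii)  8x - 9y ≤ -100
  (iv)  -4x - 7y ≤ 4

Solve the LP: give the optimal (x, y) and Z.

Extreme points and Z = 2x + 2y:
  (307/10, 248/5) → Z = 803/5
  (965/38, 640/19) → Z = 2245/19
  (1031/50, 736/25) → Z = 2503/25

At the optimal vertex, 6x - 2y = 85 and -10x + 5y = -59.
Solving simultaneously gives x = 307/10, y = 248/5.

x = 307/10, y = 248/5, maximum Z = 803/5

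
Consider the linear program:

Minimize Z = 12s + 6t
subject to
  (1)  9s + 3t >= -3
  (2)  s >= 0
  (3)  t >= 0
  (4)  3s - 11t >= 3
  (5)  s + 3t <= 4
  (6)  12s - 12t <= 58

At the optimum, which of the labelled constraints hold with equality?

Feasible corners and Z = 12s + 6t:
  (1, 0) → Z = 12
  (4, 0) → Z = 48
  (53/20, 9/20) → Z = 69/2

The minimum is at (1, 0). Substituting into each constraint, equality holds for (3) and (4); the remaining constraints have slack.

(3) and (4)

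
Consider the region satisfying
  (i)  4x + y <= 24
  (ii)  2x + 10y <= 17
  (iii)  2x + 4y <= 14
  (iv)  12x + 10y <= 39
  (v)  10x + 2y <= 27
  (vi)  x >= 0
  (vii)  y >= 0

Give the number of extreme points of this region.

5

Of the 21 pairwise boundary intersections, those satisfying every inequality are:
  (11/5, 63/50)
  (0, 17/10)
  (48/19, 33/38)
  (27/10, 0)
  (0, 0)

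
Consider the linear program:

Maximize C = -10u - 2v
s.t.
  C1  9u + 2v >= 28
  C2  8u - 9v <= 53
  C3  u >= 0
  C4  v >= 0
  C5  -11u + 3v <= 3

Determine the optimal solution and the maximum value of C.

The feasible region is unbounded (it extends along (9, 8), (3, 11)), but C strictly decreases along every unbounded feasible direction, so there is no improving ray and the maximum is attained at a vertex.

u = 78/49, v = 335/49, maximum C = -1450/49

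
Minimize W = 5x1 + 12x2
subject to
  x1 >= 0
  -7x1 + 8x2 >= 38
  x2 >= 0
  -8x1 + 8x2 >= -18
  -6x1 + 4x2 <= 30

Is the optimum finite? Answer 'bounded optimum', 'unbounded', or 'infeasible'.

bounded optimum

Feasible corners and W = 5x1 + 12x2:
  (0, 19/4) → W = 57
  (0, 15/2) → W = 90
  (56, 215/4) → W = 925
The feasible region has finitely many vertices and no improving ray; the minimum is 57 at (0, 19/4).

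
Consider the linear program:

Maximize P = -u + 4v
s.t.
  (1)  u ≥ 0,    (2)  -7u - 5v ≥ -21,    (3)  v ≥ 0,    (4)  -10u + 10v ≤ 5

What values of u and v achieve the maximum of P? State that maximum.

u = 37/24, v = 49/24, maximum P = 53/8

Feasible corners and P = -u + 4v:
  (0, 0) → P = 0
  (0, 1/2) → P = 2
  (3, 0) → P = -3
  (37/24, 49/24) → P = 53/8

The binding constraints are -7u - 5v = -21 and -10u + 10v = 5.
Solving simultaneously gives u = 37/24, v = 49/24.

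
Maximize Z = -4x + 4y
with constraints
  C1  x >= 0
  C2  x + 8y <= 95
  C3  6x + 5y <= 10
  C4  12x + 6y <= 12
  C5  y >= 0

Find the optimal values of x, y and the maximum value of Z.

x = 0, y = 2, maximum Z = 8

Vertices and Z = -4x + 4y:
  (0, 2) → Z = 8
  (0, 0) → Z = 0
  (1, 0) → Z = -4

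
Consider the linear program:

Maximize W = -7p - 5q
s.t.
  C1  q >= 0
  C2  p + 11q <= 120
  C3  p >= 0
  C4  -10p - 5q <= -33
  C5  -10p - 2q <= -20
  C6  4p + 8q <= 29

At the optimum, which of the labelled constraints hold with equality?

C1 and C4

Feasible corners and W = -7p - 5q:
  (33/10, 0) → W = -231/10
  (29/4, 0) → W = -203/4
  (119/60, 79/30) → W = -541/20

The maximum is at (33/10, 0). Substituting into each constraint, equality holds for C1 and C4; the remaining constraints have slack.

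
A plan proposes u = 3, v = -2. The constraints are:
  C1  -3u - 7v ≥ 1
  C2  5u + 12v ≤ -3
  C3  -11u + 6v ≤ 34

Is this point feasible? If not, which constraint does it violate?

feasible

C1: 5 ≥ 1 ✓
C2: -9 ≤ -3 ✓
C3: -45 ≤ 34 ✓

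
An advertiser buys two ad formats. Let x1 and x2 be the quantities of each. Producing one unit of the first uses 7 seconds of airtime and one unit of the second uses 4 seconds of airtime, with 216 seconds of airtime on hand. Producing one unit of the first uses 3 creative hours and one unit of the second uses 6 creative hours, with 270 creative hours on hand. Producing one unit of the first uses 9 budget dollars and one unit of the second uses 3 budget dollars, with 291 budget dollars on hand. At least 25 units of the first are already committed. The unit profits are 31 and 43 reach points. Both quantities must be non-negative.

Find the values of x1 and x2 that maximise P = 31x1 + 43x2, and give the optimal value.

x1 = 25, x2 = 41/4, maximum P = 4863/4

At the optimal vertex, 7x1 + 4x2 = 216 and x1 = 25.
Solving simultaneously gives x1 = 25, x2 = 41/4.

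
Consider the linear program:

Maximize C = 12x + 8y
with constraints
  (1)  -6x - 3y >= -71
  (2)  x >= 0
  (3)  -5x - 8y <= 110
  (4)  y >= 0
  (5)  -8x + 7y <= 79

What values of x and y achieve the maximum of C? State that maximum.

x = 130/33, y = 521/33, maximum C = 5728/33

Vertices and C = 12x + 8y:
  (71/6, 0) → C = 142
  (130/33, 521/33) → C = 5728/33
  (0, 0) → C = 0
  (0, 79/7) → C = 632/7

The binding constraints are -6x - 3y = -71 and -8x + 7y = 79.
Solving simultaneously gives x = 130/33, y = 521/33.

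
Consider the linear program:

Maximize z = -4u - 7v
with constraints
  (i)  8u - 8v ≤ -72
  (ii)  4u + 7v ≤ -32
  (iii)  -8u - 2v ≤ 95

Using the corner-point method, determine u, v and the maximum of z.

u = -113/10, v = -23/10, maximum z = 613/10

Vertices and z = -4u - 7v:
  (-95/11, 4/11) → z = 32
  (-113/10, -23/10) → z = 613/10
  (-601/48, 31/12) → z = 32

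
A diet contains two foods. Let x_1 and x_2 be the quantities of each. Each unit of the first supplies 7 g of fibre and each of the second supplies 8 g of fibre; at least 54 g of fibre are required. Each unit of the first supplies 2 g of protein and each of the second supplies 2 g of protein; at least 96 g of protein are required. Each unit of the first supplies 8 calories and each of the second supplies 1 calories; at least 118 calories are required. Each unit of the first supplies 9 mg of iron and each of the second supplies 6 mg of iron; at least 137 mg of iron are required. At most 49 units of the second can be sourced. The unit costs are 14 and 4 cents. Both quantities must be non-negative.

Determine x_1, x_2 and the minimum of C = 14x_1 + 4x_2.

The feasible region is unbounded (it extends along (1, 0)), but C strictly increases along every unbounded feasible direction, so there is no improving ray and the minimum is attained at a vertex.

The optimum lies where 2x_1 + 2x_2 = 96 and 8x_1 + x_2 = 118.
Solving simultaneously gives x_1 = 10, x_2 = 38.

x_1 = 10, x_2 = 38, minimum C = 292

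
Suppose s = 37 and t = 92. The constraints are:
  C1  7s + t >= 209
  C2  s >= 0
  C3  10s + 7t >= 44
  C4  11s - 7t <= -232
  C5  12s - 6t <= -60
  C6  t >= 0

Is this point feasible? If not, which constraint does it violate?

C1: 351 ≥ 209 ✓
C2: 37 ≥ 0 ✓
C3: 1014 ≥ 44 ✓
C4: -237 ≤ -232 ✓
C5: -108 ≤ -60 ✓
C6: 92 ≥ 0 ✓

feasible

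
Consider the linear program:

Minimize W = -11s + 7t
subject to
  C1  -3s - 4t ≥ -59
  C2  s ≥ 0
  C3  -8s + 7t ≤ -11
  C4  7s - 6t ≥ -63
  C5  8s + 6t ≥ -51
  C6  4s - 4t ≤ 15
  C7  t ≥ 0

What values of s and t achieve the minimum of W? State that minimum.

Vertices and W = -11s + 7t:
  (457/53, 439/53) → W = -1954/53
  (74/7, 191/28) → W = -1919/28
  (11/8, 0) → W = -121/8
  (15/4, 0) → W = -165/4

s = 74/7, t = 191/28, minimum W = -1919/28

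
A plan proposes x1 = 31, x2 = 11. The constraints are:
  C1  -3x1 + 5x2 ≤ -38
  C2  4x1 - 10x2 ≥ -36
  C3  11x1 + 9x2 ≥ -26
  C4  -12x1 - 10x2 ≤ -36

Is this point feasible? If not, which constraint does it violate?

C1: -38 ≤ -38 ✓
C2: 14 ≥ -36 ✓
C3: 440 ≥ -26 ✓
C4: -482 ≤ -36 ✓

feasible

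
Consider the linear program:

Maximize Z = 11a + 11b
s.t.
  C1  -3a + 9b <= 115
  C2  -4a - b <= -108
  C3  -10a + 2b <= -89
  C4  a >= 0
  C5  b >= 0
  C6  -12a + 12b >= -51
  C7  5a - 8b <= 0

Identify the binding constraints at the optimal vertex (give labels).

Corner points and Z = 11a + 11b:
  (857/39, 784/39) → Z = 6017/13
  (613/24, 511/24) → Z = 3091/6
  (449/20, 91/5) → Z = 8943/20

The maximum is at (613/24, 511/24). Substituting into each constraint, equality holds for C1 and C6; the remaining constraints have slack.

C1 and C6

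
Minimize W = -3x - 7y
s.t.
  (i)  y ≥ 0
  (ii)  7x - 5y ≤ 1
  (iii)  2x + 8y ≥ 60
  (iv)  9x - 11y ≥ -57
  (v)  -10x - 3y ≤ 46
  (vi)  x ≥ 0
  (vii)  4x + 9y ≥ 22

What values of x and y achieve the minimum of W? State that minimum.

Extreme points and W = -3x - 7y:
  (14/3, 19/3) → W = -175/3
  (37/4, 51/4) → W = -117
  (102/47, 327/47) → W = -2595/47

The binding constraints are 7x - 5y = 1 and 9x - 11y = -57.
Solving simultaneously gives x = 37/4, y = 51/4.

x = 37/4, y = 51/4, minimum W = -117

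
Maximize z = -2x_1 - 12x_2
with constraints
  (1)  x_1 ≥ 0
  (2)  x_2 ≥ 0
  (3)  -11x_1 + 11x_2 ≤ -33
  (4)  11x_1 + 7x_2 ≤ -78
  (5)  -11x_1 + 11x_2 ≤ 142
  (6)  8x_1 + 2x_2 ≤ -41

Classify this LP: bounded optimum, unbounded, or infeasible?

The boundaries x_1 = 0 and 8x_1 + 2x_2 = -41 meet at (0, -41/2), but that point violates x_2 ≥ 0. Every candidate vertex is excluded by some other constraint, so the feasible region is empty.

infeasible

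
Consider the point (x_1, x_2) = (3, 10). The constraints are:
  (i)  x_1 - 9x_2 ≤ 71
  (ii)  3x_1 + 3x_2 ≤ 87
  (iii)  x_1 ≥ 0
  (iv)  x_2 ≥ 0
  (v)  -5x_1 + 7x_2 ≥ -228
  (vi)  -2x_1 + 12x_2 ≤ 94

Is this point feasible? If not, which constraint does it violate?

Constraint (vi): -2x_1 + 12x_2 = 114, which is not ≤ 94. All other constraints are satisfied.

not feasible — violates (vi)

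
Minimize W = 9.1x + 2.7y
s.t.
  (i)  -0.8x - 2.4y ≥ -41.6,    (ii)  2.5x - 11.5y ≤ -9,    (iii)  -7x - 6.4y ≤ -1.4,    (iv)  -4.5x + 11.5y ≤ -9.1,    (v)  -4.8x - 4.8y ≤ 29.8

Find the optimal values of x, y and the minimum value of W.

Vertices and W = 9.1x + 2.7y:
  (571/19, 139/19) → W = 27857/95
  (6253/250, 2249/250) → W = 314873/1250
  (181/20, 11/4) → W = 4489/50

x = 9.05, y = 2.75, minimum W = 89.78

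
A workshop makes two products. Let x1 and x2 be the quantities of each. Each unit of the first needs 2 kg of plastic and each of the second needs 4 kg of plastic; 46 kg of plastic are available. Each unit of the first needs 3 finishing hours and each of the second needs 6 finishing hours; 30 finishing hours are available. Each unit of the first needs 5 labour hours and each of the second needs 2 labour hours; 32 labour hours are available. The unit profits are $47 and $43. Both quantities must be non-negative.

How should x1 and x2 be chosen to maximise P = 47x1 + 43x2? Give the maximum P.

x1 = 11/2, x2 = 9/4, maximum P = 1421/4

Corner points and P = 47x1 + 43x2:
  (0, 0) → P = 0
  (0, 5) → P = 215
  (32/5, 0) → P = 1504/5
  (11/2, 9/4) → P = 1421/4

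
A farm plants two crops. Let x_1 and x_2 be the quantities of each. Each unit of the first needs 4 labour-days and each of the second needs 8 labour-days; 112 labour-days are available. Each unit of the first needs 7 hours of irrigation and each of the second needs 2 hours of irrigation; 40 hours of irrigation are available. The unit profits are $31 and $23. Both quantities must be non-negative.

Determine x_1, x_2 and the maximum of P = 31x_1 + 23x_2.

Corner points and P = 31x_1 + 23x_2:
  (0, 0) → P = 0
  (0, 14) → P = 322
  (40/7, 0) → P = 1240/7
  (2, 13) → P = 361

x_1 = 2, x_2 = 13, maximum P = 361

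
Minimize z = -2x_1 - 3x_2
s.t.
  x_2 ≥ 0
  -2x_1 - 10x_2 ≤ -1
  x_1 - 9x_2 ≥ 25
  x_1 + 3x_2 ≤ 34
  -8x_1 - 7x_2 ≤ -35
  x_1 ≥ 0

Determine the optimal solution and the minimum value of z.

Corner points and z = -2x_1 - 3x_2:
  (25, 0) → z = -50
  (34, 0) → z = -68
  (127/4, 3/4) → z = -263/4

x_1 = 34, x_2 = 0, minimum z = -68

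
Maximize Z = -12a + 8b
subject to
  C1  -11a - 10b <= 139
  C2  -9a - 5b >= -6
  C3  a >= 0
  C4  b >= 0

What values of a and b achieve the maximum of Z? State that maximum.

a = 0, b = 6/5, maximum Z = 48/5

Extreme points and Z = -12a + 8b:
  (0, 6/5) → Z = 48/5
  (2/3, 0) → Z = -8
  (0, 0) → Z = 0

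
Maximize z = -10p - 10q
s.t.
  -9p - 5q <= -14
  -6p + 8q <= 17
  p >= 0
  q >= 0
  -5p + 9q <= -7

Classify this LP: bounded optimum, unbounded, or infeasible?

Feasible corners and z = -10p - 10q:
  (14/9, 0) → z = -140/9
  (161/106, 7/106) → z = -840/53
The feasible region has finitely many vertices and no improving ray; the maximum is -140/9 at (14/9, 0).

bounded optimum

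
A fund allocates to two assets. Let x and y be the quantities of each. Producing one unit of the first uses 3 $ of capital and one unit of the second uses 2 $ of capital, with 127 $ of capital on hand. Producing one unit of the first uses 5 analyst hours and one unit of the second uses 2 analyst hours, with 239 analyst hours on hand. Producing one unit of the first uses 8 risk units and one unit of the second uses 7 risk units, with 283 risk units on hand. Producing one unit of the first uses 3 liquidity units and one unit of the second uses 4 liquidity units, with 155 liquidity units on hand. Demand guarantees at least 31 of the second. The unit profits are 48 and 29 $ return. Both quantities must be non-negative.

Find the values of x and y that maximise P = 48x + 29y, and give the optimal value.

x = 33/4, y = 31, maximum P = 1295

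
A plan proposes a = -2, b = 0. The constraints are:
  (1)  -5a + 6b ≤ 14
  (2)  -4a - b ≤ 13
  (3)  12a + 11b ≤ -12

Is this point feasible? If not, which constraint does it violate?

feasible

(1): 10 ≤ 14 ✓
(2): 8 ≤ 13 ✓
(3): -24 ≤ -12 ✓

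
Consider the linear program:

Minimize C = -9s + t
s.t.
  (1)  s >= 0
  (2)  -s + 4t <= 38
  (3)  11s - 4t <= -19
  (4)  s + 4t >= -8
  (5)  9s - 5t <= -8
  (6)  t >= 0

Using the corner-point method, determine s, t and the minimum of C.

Feasible corners and C = -9s + t:
  (0, 19/2) → C = 19/2
  (0, 19/4) → C = 19/4
  (19/10, 399/40) → C = -57/8

s = 19/10, t = 399/40, minimum C = -57/8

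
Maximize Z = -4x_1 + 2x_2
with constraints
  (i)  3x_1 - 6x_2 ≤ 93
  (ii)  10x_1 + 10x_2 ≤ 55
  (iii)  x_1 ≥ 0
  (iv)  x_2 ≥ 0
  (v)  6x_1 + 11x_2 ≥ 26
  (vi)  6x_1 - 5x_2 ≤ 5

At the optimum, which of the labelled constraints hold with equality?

(ii) and (iii)

Corner points and Z = -4x_1 + 2x_2:
  (0, 11/2) → Z = 11
  (65/22, 28/11) → Z = -74/11
  (0, 26/11) → Z = 52/11
  (185/96, 21/16) → Z = -61/12

The maximum is at (0, 11/2). Substituting into each constraint, equality holds for (ii) and (iii); the remaining constraints have slack.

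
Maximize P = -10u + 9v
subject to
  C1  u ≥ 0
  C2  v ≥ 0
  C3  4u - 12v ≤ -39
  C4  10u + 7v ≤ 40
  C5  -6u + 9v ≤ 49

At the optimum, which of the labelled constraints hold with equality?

Feasible corners and P = -10u + 9v:
  (0, 13/4) → P = 117/4
  (0, 49/9) → P = 49
  (207/148, 275/74) → P = 720/37
  (17/132, 365/66) → P = 1600/33

The maximum is at (0, 49/9). Substituting into each constraint, equality holds for C1 and C5; the remaining constraints have slack.

C1 and C5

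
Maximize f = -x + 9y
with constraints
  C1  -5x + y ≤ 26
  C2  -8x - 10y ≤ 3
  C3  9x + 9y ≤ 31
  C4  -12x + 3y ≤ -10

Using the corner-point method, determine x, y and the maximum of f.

x = 61/45, y = 94/45, maximum f = 157/9

The optimum lies where 9x + 9y = 31 and -12x + 3y = -10.
Solving simultaneously gives x = 61/45, y = 94/45.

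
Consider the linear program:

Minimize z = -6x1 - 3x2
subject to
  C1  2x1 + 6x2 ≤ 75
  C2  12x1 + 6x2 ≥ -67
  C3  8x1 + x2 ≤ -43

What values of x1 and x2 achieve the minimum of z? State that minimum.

x1 = -333/46, x2 = 343/23, minimum z = -30/23

Vertices and z = -6x1 - 3x2:
  (-71/5, 517/30) → z = 67/2
  (-333/46, 343/23) → z = -30/23
  (-191/36, -5/9) → z = 67/2

At the optimal vertex, 2x1 + 6x2 = 75 and 8x1 + x2 = -43.
Solving simultaneously gives x1 = -333/46, x2 = 343/23.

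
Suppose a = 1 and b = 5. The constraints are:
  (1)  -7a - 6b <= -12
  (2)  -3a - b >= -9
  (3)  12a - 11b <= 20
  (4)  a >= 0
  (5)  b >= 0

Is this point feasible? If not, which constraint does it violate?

(1): -37 ≤ -12 ✓
(2): -8 ≥ -9 ✓
(3): -43 ≤ 20 ✓
(4): 1 ≥ 0 ✓
(5): 5 ≥ 0 ✓

feasible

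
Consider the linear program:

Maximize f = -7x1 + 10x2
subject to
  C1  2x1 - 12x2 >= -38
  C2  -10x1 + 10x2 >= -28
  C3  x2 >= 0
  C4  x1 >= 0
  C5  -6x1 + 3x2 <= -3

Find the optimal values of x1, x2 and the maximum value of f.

x1 = 25/11, x2 = 39/11, maximum f = 215/11

Corner points and f = -7x1 + 10x2:
  (179/25, 109/25) → f = -163/25
  (25/11, 39/11) → f = 215/11
  (14/5, 0) → f = -98/5
  (1/2, 0) → f = -7/2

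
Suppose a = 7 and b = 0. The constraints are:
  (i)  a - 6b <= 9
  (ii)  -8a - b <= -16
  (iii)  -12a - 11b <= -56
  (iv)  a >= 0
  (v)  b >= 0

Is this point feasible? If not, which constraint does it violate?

feasible

(i): 7 ≤ 9 ✓
(ii): -56 ≤ -16 ✓
(iii): -84 ≤ -56 ✓
(iv): 7 ≥ 0 ✓
(v): 0 ≥ 0 ✓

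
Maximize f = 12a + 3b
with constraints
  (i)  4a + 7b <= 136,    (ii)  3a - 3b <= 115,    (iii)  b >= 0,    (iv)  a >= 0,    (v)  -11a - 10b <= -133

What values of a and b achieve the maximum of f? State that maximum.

Vertices and f = 12a + 3b:
  (34, 0) → f = 408
  (0, 136/7) → f = 408/7
  (133/11, 0) → f = 1596/11
  (0, 133/10) → f = 399/10

The optimum lies where 4a + 7b = 136 and b = 0.
Solving simultaneously gives a = 34, b = 0.

a = 34, b = 0, maximum f = 408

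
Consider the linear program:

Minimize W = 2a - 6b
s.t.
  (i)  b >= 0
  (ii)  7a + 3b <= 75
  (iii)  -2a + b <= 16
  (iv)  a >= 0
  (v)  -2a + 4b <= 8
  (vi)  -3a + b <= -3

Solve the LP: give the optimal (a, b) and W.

Corner points and W = 2a - 6b:
  (75/7, 0) → W = 150/7
  (1, 0) → W = 2
  (138/17, 103/17) → W = -342/17
  (2, 3) → W = -14

The binding constraints are 7a + 3b = 75 and -2a + 4b = 8.
Solving simultaneously gives a = 138/17, b = 103/17.

a = 138/17, b = 103/17, minimum W = -342/17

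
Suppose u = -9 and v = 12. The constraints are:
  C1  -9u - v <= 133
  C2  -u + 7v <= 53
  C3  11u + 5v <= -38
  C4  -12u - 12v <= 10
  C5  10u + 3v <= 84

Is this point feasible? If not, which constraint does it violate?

Constraint C2: -u + 7v = 93, which is not ≤ 53. All other constraints are satisfied.

not feasible — violates C2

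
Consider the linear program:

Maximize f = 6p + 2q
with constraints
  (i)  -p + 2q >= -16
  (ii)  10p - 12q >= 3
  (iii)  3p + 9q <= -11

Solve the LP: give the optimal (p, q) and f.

p = 122/15, q = -59/15, maximum f = 614/15

Extreme points and f = 6p + 2q:
  (-93/4, -157/8) → f = -715/4
  (122/15, -59/15) → f = 614/15
  (-5/6, -17/18) → f = -62/9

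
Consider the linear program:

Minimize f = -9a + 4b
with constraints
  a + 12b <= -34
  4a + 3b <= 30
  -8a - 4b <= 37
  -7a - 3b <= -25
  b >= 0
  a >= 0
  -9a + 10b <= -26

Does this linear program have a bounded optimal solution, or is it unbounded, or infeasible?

The boundaries a + 12b = -34 and 4a + 3b = 30 meet at (154/15, -166/45), but that point violates b ≥ 0. Every candidate vertex is excluded by some other constraint, so the feasible region is empty.

infeasible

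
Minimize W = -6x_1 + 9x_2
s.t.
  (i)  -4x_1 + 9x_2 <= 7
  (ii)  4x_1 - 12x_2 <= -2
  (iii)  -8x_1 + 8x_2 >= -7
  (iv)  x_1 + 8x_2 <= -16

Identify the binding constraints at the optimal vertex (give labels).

(ii) and (iv)

Extreme points and W = -6x_1 + 9x_2:
  (-11/2, -5/3) → W = 18
  (-200/41, -57/41) → W = 687/41
  (-52/11, -31/22) → W = 345/22

The minimum is at (-52/11, -31/22). Substituting into each constraint, equality holds for (ii) and (iv); the remaining constraints have slack.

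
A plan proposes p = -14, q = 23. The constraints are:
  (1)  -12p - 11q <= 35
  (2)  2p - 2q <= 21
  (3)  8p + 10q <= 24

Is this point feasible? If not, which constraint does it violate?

Constraint (3): 8p + 10q = 118, which is not ≤ 24. All other constraints are satisfied.

not feasible — violates (3)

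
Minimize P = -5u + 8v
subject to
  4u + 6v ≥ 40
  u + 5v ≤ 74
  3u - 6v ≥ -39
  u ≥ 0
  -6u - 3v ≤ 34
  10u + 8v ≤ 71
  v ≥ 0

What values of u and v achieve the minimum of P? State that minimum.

Feasible corners and P = -5u + 8v:
  (1/7, 46/7) → P = 363/7
  (53/14, 29/7) → P = 199/14
  (19/14, 201/28) → P = 709/14

u = 53/14, v = 29/7, minimum P = 199/14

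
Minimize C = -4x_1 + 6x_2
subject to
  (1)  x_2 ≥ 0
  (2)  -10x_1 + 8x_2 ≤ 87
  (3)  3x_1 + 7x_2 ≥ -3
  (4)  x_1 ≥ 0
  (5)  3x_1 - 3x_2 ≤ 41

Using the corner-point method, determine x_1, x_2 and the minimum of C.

x_1 = 41/3, x_2 = 0, minimum C = -164/3

Feasible corners and C = -4x_1 + 6x_2:
  (0, 0) → C = 0
  (41/3, 0) → C = -164/3
  (0, 87/8) → C = 261/4
The feasible region is unbounded (it extends along (4, 5), (1, 1)), but C strictly increases along every unbounded feasible direction, so there is no improving ray and the minimum is attained at a vertex.

The binding constraints are x_2 = 0 and 3x_1 - 3x_2 = 41.
Solving simultaneously gives x_1 = 41/3, x_2 = 0.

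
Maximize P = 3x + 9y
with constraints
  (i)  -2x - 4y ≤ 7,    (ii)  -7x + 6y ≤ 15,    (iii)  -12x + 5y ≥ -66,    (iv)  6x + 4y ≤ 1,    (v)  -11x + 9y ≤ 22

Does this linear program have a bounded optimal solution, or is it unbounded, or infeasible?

Corner points and P = 3x + 9y:
  (2, -11/4) → P = -75/4
  (-151/62, -33/62) → P = -375/31
  (-79/98, 143/98) → P = 75/7
The feasible region has finitely many vertices and no improving ray; the maximum is 75/7 at (-79/98, 143/98).

bounded optimum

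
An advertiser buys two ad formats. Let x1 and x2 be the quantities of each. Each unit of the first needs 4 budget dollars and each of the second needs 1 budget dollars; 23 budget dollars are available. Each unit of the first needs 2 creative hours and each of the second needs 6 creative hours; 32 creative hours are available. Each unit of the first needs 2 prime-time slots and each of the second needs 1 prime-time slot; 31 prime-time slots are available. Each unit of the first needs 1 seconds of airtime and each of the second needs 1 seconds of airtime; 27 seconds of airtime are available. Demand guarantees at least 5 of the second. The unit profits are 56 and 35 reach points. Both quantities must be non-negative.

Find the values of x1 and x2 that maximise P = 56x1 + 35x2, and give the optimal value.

x1 = 1, x2 = 5, maximum P = 231

Extreme points and P = 56x1 + 35x2:
  (0, 16/3) → P = 560/3
  (0, 5) → P = 175
  (1, 5) → P = 231

The optimum lies where 2x1 + 6x2 = 32 and x2 = 5.
Solving simultaneously gives x1 = 1, x2 = 5.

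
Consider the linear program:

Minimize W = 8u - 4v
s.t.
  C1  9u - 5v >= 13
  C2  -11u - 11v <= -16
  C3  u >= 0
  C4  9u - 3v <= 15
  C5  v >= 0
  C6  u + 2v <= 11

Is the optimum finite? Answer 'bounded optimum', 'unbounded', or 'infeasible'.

bounded optimum

Vertices and W = 8u - 4v:
  (223/154, 1/154) → W = 890/77
  (2, 1) → W = 12
  (16/11, 0) → W = 128/11
  (5/3, 0) → W = 40/3
The feasible region has finitely many vertices and no improving ray; the minimum is 890/77 at (223/154, 1/154).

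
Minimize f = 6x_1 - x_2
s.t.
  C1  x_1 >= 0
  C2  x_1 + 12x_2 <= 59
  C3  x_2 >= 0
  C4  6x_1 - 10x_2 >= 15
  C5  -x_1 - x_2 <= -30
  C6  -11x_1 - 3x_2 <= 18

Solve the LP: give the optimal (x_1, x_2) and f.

Corner points and f = 6x_1 - x_2:
  (59, 0) → f = 354
  (301/11, 29/11) → f = 1777/11
  (30, 0) → f = 180

The binding constraints are x_1 + 12x_2 = 59 and -x_1 - x_2 = -30.
Solving simultaneously gives x_1 = 301/11, x_2 = 29/11.

x_1 = 301/11, x_2 = 29/11, minimum f = 1777/11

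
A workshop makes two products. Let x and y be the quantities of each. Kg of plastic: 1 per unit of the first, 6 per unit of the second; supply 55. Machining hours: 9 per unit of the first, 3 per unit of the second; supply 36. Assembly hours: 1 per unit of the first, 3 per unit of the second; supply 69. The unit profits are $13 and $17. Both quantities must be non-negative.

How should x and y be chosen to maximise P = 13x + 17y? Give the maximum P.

Vertices and P = 13x + 17y:
  (0, 0) → P = 0
  (0, 55/6) → P = 935/6
  (4, 0) → P = 52
  (1, 9) → P = 166

The binding constraints are x + 6y = 55 and 9x + 3y = 36.
Solving simultaneously gives x = 1, y = 9.

x = 1, y = 9, maximum P = 166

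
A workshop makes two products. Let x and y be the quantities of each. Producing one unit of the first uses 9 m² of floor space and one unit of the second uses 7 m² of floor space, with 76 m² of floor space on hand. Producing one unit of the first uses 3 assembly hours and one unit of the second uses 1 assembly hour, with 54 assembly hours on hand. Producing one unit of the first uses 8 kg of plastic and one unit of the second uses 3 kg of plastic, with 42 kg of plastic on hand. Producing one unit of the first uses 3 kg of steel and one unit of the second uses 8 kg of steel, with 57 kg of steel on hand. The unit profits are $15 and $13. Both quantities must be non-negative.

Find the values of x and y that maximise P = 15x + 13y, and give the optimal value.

x = 3, y = 6, maximum P = 123

Feasible corners and P = 15x + 13y:
  (0, 0) → P = 0
  (0, 57/8) → P = 741/8
  (21/4, 0) → P = 315/4
  (3, 6) → P = 123

The optimum lies where 8x + 3y = 42 and 3x + 8y = 57.
Solving simultaneously gives x = 3, y = 6.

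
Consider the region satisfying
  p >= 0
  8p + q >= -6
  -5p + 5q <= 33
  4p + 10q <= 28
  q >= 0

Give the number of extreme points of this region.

3

Pairwise boundary intersections that survive every other constraint:
  (0, 14/5)
  (0, 0)
  (7, 0)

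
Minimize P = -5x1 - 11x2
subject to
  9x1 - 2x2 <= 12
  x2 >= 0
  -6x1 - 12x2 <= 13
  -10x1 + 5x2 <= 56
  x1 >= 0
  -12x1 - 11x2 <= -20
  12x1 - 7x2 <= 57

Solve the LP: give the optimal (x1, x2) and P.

Extreme points and P = -5x1 - 11x2:
  (172/25, 624/25) → P = -7724/25
  (172/123, 12/41) → P = -1256/123
  (0, 56/5) → P = -616/5
  (0, 20/11) → P = -20

The binding constraints are 9x1 - 2x2 = 12 and -10x1 + 5x2 = 56.
Solving simultaneously gives x1 = 172/25, x2 = 624/25.

x1 = 172/25, x2 = 624/25, minimum P = -7724/25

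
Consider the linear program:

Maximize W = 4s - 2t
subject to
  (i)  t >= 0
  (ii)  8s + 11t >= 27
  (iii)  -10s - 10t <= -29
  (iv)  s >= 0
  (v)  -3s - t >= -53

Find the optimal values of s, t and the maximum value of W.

Extreme points and W = 4s - 2t:
  (27/8, 0) → W = 27/2
  (53/3, 0) → W = 212/3
  (49/30, 19/15) → W = 4
  (0, 29/10) → W = -29/5
  (0, 53) → W = -106

s = 53/3, t = 0, maximum W = 212/3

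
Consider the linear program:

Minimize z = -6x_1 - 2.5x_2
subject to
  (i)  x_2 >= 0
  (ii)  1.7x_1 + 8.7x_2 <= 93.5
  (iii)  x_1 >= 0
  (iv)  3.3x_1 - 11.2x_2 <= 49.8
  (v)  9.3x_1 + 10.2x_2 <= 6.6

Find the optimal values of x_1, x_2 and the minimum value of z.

Feasible corners and z = -6x_1 - 2.5x_2:
  (0, 0) → z = 0
  (22/31, 0) → z = -132/31
  (0, 11/17) → z = -55/34

At the optimal vertex, x_2 = 0 and 9.3x_1 + 10.2x_2 = 6.6.
Solving simultaneously gives x_1 = 22/31, x_2 = 0.

x_1 = 22/31, x_2 = 0, minimum z = -132/31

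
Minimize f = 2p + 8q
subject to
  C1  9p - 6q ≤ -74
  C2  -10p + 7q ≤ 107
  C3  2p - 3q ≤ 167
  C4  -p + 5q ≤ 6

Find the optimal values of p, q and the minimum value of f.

Extreme points and f = 2p + 8q:
  (-408/5, -1651/15) → f = -15656/15
  (-334/39, -20/39) → f = -276/13
  (-745/8, -471/4) → f = -4513/4
  (-493/43, -47/43) → f = -1362/43

p = -745/8, q = -471/4, minimum f = -4513/4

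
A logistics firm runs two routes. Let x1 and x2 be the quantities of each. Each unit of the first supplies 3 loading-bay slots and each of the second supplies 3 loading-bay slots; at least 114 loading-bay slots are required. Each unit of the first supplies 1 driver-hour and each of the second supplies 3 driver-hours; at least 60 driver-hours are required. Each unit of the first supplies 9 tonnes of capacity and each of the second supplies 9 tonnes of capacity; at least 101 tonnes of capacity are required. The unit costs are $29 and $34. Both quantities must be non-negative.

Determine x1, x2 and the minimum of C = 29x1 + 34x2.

x1 = 27, x2 = 11, minimum C = 1157

Vertices and C = 29x1 + 34x2:
  (0, 38) → C = 1292
  (60, 0) → C = 1740
  (27, 11) → C = 1157
The feasible region is unbounded (it extends along (0, 1), (1, 0)), but C strictly increases along every unbounded feasible direction, so there is no improving ray and the minimum is attained at a vertex.

At the optimal vertex, 3x1 + 3x2 = 114 and x1 + 3x2 = 60.
Solving simultaneously gives x1 = 27, x2 = 11.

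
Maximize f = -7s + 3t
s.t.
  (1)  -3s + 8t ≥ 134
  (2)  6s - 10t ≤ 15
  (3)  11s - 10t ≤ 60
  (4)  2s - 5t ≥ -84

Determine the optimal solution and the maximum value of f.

Corner points and f = -7s + 3t:
  (910/29, 827/29) → f = -3889/29
  (-2, 16) → f = 62
  (228/7, 1044/35) → f = -4848/35

The optimum lies where -3s + 8t = 134 and 2s - 5t = -84.
Solving simultaneously gives s = -2, t = 16.

s = -2, t = 16, maximum f = 62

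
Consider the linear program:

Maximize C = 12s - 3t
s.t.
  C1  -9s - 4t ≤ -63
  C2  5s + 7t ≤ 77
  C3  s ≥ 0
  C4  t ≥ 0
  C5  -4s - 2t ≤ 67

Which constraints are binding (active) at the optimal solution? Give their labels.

Feasible corners and C = 12s - 3t:
  (133/43, 378/43) → C = 462/43
  (7, 0) → C = 84
  (77/5, 0) → C = 924/5

The maximum is at (77/5, 0). Substituting into each constraint, equality holds for C2 and C4; the remaining constraints have slack.

C2 and C4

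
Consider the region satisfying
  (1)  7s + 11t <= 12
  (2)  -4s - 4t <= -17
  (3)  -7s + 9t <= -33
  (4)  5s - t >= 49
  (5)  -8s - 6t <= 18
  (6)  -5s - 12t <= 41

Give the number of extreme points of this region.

4

Pairwise boundary intersections that survive every other constraint:
  (551/62, -283/62)
  (595/29, -347/29)
  (71/8, -37/8)
  (92/7, -249/28)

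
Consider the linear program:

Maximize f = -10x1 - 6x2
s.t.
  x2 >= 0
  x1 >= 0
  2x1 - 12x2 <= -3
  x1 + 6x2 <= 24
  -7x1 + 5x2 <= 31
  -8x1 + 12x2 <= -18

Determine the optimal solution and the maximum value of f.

x1 = 7/2, x2 = 5/6, maximum f = -40

Feasible corners and f = -10x1 - 6x2:
  (45/4, 17/8) → f = -501/4
  (7/2, 5/6) → f = -40
  (33/5, 29/10) → f = -417/5

The binding constraints are 2x1 - 12x2 = -3 and -8x1 + 12x2 = -18.
Solving simultaneously gives x1 = 7/2, x2 = 5/6.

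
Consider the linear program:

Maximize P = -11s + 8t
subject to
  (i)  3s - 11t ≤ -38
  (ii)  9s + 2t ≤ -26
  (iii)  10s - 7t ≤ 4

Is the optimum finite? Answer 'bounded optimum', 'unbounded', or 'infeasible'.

unbounded

From the feasible point (-362/105, 88/35), moving in the direction (-11, -3) keeps every constraint satisfied while P increases without bound.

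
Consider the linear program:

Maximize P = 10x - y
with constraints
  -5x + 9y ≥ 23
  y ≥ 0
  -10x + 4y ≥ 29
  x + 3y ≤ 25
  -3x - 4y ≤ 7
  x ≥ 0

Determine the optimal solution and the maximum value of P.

x = 13/34, y = 279/34, maximum P = -149/34

Feasible corners and P = 10x - y:
  (13/34, 279/34) → P = -149/34
  (0, 29/4) → P = -29/4
  (0, 25/3) → P = -25/3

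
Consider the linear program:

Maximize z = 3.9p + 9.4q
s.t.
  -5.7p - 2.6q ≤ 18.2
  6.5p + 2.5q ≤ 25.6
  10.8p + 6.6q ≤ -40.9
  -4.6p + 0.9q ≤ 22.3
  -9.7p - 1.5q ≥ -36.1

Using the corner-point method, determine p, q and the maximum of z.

p = -13/9, q = -23/6, maximum z = -125/3

At the optimal vertex, -5.7p - 2.6q = 18.2 and 10.8p + 6.6q = -40.9.
Solving simultaneously gives p = -13/9, q = -23/6.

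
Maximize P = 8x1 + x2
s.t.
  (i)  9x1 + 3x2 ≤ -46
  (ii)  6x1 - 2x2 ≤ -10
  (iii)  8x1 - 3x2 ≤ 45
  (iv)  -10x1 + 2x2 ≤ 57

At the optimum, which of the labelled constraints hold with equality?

(i) and (ii)

Corner points and P = 8x1 + x2:
  (-61/18, -31/6) → P = -581/18
  (-263/48, 53/48) → P = -2051/48
  (-47/4, -121/4) → P = -497/4

The maximum is at (-61/18, -31/6). Substituting into each constraint, equality holds for (i) and (ii); the remaining constraints have slack.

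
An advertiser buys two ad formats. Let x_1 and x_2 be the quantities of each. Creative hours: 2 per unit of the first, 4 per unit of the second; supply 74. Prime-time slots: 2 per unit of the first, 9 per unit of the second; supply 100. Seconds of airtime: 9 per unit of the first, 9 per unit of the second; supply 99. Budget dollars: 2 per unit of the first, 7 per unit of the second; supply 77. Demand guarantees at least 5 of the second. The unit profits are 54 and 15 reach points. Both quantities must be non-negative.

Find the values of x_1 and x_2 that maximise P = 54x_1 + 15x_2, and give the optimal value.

Extreme points and P = 54x_1 + 15x_2:
  (0, 11) → P = 165
  (0, 5) → P = 75
  (6, 5) → P = 399

The optimum lies where 9x_1 + 9x_2 = 99 and x_2 = 5.
Solving simultaneously gives x_1 = 6, x_2 = 5.

x_1 = 6, x_2 = 5, maximum P = 399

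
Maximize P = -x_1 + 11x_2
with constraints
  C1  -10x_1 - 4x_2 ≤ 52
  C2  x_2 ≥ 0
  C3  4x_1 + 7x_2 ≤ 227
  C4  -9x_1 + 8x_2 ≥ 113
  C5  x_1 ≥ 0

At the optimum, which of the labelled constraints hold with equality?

C3 and C5

Extreme points and P = -x_1 + 11x_2:
  (205/19, 499/19) → P = 5284/19
  (0, 227/7) → P = 2497/7
  (0, 113/8) → P = 1243/8

The maximum is at (0, 227/7). Substituting into each constraint, equality holds for C3 and C5; the remaining constraints have slack.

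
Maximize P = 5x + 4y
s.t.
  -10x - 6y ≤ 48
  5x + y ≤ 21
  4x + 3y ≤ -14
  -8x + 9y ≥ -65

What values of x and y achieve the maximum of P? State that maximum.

x = -10, y = 26/3, maximum P = -46/3

Extreme points and P = 5x + 4y:
  (-10, 26/3) → P = -46/3
  (-7/23, -517/69) → P = -2173/69
  (23/20, -31/5) → P = -381/20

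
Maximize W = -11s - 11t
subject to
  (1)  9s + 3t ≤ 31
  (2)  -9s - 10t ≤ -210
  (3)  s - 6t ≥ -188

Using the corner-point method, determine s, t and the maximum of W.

Feasible corners and W = -11s - 11t:
  (-320/63, 179/7) → W = -14201/63
  (-126/19, 1723/57) → W = -14795/57
  (-155/16, 951/32) → W = -7051/32

The binding constraints are -9s - 10t = -210 and s - 6t = -188.
Solving simultaneously gives s = -155/16, t = 951/32.

s = -155/16, t = 951/32, maximum W = -7051/32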